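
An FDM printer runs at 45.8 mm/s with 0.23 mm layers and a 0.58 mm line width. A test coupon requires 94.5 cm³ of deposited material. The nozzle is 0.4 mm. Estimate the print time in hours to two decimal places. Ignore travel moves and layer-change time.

4.30 hours

Extrusion cross-section = 0.23 × 0.58 = 0.1334 mm².
Path length: 94500 mm³ / 0.1334 mm² → 708395.8 mm.
Print-move time = 708395.8 / 45.8 = 15467.2 s.
15467.2 s = 4.30 hours.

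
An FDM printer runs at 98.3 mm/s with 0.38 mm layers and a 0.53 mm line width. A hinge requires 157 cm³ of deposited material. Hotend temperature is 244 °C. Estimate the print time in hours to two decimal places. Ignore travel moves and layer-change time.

Line area = 0.38 × 0.53 = 0.2014 mm².
Path length: 157000 mm³ / 0.2014 mm² → 779543.2 mm.
Extrusion time = 779543.2 / 98.3 = 7930.2 s.
In the requested units: 7930.2 s = 2.20 hours.

2.20 hours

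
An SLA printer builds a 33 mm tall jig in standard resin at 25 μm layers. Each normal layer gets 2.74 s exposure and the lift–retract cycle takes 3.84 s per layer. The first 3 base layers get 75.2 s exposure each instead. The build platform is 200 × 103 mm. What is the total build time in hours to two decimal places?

2.47 hours

Number of layers: 33 / 0.025 → 1320 (rounded up).
Burn-in layers = 3 × (75.2 + 3.84), so 237.12 s.
Remaining layers: 1317 × (2.74 + 3.84) → 8665.86 s.
Sum: 237.12 + 8665.86 = 8902.98 s → 2.47 hours.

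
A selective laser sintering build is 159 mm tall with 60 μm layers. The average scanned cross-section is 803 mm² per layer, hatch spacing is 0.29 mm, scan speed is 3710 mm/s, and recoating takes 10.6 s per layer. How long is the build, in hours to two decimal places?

Number of layers: 159 / 0.06 → 2650 (rounded up).
Hatch length per layer: 803 / 0.29 → 2769 mm.
Laser time per layer = 2769 / 3710 = 0.7464 s.
Time per layer = 0.7464 + 10.6 = 11.3464 s.
Total: 2650 × 11.3464 s = 30067.96 s → 8.35 hours.

8.35 hours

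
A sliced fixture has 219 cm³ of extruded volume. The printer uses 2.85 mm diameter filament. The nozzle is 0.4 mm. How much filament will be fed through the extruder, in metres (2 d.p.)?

A = π r² = π × 1.425² = 6.3794 mm².
L = 219000 mm³ / 6.3794 mm² = 34329.25 mm, i.e. 34.33 m.

34.33 m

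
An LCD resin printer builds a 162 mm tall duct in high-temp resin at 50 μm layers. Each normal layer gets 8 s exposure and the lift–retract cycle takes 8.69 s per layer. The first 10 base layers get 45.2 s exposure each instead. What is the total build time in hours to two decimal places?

Number of layers: 162 / 0.05 → 3240 (rounded up).
Base layers = 10 × (45.2 + 8.69) = 538.9 s.
Remaining layers = 3230 × (8 + 8.69) = 53908.7 s.
Total = 538.9 + 53908.7 = 54447.6 s = 15.12 hours.

15.12 hours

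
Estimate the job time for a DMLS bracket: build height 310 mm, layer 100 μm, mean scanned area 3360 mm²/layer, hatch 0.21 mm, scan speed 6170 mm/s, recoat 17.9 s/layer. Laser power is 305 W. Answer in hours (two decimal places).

17.65 hours

Layer count = ceil(310 / 0.1) = 3100.
Hatch length per layer = 3360 / 0.21 = 16000 mm.
Scan time per layer = 16000 / 6170 = 2.5932 s.
Layer cycle = 2.5932 + 17.9, so 20.4932 s.
Build time = 3100 × 20.4932 = 63528.92 s = 17.65 hours.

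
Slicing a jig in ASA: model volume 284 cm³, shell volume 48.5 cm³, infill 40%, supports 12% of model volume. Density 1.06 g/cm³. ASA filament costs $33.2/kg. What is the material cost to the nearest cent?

$6.22

Volume inside the shell = 284 − 48.5, so 235.5 cm³.
Infill volume: 0.40 × 235.5 → 94.2 cm³.
Support = 0.12 × 284, so 34.08 cm³.
Deposited volume: 48.5 + 94.2 + 34.08 → 176.78 cm³.
Mass = 176.78 × 1.06 = 187.3868 g.
Cost = 187.3868 g / 1000 × $33.2/kg = $6.22.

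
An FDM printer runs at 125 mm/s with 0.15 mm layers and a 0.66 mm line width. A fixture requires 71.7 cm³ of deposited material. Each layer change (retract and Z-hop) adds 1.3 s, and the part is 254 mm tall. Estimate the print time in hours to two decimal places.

2.22 hours

Bead cross-section = 0.15 × 0.66 = 0.099 mm².
Total extruded path = 71700/0.099 = 724242.4 mm.
Time extruding = 724242.4 / 125 = 5793.9 s.
Layers = ⌈254/0.15⌉ = 1694.
Layer-change overhead: 1694 × 1.3 → 2202.2 s.
Altogether 5793.9 + 2202.2 = 7996.1 s, i.e. 2.22 hours.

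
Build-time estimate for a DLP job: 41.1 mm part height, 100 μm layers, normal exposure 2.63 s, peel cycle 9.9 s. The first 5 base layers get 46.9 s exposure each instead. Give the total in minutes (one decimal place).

Number of layers: 41.1 / 0.1 → 411 (rounded up).
Bottom layers = 5 × (46.9 + 9.9) = 284 s.
Normal layers: 406 × (2.63 + 9.9) → 5087.18 s.
Sum: 284 + 5087.18 = 5371.18 s → 89.5 minutes.

89.5 minutes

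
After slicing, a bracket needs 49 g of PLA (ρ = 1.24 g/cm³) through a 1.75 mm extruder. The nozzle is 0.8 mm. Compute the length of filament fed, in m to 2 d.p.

16.43 m

Volume = 49 g / 1.24 g·cm⁻³ = 39.5161 cm³ = 39516.1 mm³.
A = π r² = π × 0.875² = 2.4053 mm².
Length = 39516.1 / 2.4053 = 16428.76 mm = 16.43 m.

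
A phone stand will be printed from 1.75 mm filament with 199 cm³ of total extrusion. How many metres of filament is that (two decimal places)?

A = π r² = π × 0.875² = 2.4053 mm².
L = 199000 mm³ / 2.4053 mm² = 82733.96 mm, i.e. 82.73 m.

82.73 m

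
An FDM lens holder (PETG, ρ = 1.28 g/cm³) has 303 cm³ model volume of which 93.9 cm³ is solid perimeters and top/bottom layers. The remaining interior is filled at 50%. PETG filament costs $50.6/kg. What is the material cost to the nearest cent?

Infill region: 303 − 93.9 → 209.1 cm³.
Infill deposited = 0.50 × 209.1, so 104.55 cm³.
Total extruded: 93.9 + 104.55 → 198.45 cm³.
Mass = 198.45 × 1.28 = 254.016 g.
At $50.6/kg: 254.016/1000 × 50.6 = $12.85.

$12.85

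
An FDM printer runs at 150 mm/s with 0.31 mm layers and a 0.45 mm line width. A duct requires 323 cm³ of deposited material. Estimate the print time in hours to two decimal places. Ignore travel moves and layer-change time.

4.29 hours

Bead cross-section = 0.31 × 0.45 = 0.1395 mm².
Toolpath length = 323 cm³ / 0.1395 mm² = 323000 / 0.1395 = 2315412.2 mm.
Time extruding = 2315412.2 / 150 = 15436.1 s.
Converting: 15436.1 s = 4.29 hours.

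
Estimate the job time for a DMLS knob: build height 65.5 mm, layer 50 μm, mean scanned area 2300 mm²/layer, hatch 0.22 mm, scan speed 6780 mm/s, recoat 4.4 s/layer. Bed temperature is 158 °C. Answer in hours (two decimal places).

2.16 hours

Layers = ⌈65.5/0.05⌉ = 1310.
Hatch length per layer = 2300 / 0.22, so 10454.5 mm.
Per-layer scan time = 10454.5 / 6780 = 1.542 s.
Time per layer = 1.542 + 4.4, so 5.942 s.
Build time = 1310 × 5.942 = 7784.02 s = 2.16 hours.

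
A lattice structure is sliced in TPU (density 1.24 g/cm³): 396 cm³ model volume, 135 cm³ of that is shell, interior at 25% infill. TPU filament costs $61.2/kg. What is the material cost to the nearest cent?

Infill region = 396 − 135 = 261 cm³.
Infill volume = 0.25 × 261 = 65.25 cm³.
Total printed volume = 135 + 65.25, so 200.25 cm³.
Mass = 200.25 × 1.24 = 248.31 g.
Cost = 248.31 g / 1000 × $61.2/kg = $15.20.

$15.20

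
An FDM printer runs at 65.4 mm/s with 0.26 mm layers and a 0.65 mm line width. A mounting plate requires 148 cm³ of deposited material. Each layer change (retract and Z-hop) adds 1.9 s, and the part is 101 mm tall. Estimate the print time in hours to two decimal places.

3.92 hours

Extrusion cross-section = 0.26 × 0.65 = 0.169 mm².
Toolpath length = 148 cm³ / 0.169 mm² = 148000 / 0.169 = 875739.6 mm.
Print-move time = 875739.6 / 65.4 = 13390.5 s.
Layer count = ceil(101 / 0.26) = 389.
Layer-change overhead = 389 × 1.9 = 739.1 s.
Altogether 13390.5 + 739.1 = 14129.6 s, i.e. 3.92 hours.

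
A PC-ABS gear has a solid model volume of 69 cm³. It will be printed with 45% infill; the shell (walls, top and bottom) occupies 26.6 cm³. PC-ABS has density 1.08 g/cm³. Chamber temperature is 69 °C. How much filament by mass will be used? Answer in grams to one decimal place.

Interior volume = 69 − 26.6 = 42.4 cm³.
Infill deposited = 0.45 × 42.4, so 19.08 cm³.
Total extruded: 26.6 + 19.08 → 45.68 cm³.
Mass = 45.68 × 1.08 = 49.3344 g.

49.3 g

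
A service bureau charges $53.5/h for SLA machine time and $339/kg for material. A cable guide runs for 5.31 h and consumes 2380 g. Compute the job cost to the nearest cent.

Machine-time cost = 53.5 × 5.31, so $284.085.
Material charge = 339 × 2380/1000 = $806.82.
Job cost: 284.085 + 806.82 = 1090.905 ≈ $1090.91.

$1090.91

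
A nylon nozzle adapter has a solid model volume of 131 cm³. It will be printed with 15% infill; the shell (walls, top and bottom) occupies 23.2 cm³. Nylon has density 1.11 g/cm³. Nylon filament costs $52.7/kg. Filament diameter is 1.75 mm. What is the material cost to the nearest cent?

Interior volume: 131 − 23.2 → 107.8 cm³.
Infill deposited = 0.15 × 107.8, so 16.17 cm³.
Deposited volume: 23.2 + 16.17 → 39.37 cm³.
Mass = 39.37 × 1.11 = 43.7007 g.
At $52.7/kg: 43.7007/1000 × 52.7 = $2.30.

$2.30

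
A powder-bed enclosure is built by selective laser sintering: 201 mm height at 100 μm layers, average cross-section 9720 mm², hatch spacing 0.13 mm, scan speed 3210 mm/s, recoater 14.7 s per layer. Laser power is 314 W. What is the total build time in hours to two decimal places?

Number of layers: 201 / 0.1 → 2010 (rounded up).
Per-layer scan distance = 9720 / 0.13, so 74769.2 mm.
Scan time per layer = 74769.2 / 3210 = 23.2926 s.
Time per layer = 23.2926 + 14.7 = 37.9926 s.
Total: 2010 × 37.9926 s = 76365.126 s → 21.21 hours.

21.21 hours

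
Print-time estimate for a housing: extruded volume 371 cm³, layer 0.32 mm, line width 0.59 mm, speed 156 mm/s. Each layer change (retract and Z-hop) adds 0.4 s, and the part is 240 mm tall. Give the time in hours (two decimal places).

Bead cross-section = 0.32 × 0.59, so 0.1888 mm².
Total extruded path = 371000/0.1888 = 1965042.4 mm.
Time extruding: 1965042.4 / 156 → 12596.4 s.
Number of layers: 240 / 0.32 → 750 (rounded up).
Z-hop total: 750 × 0.4 → 300 s.
Total = 12596.4 + 300 = 12896.4 s = 3.58 hours.

3.58 hours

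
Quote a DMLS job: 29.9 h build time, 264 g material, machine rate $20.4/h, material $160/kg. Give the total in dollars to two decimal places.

$652.20

Machine cost = 20.4 × 29.9, so $609.96.
Feedstock cost = 160 × 264/1000 = $42.24.
Job cost: 609.96 + 42.24 = $652.20.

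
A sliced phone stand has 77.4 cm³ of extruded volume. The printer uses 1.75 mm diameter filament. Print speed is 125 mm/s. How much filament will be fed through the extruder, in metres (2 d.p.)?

Filament cross-section = π × (1.75/2)² = 2.4053 mm².
Length = 77.4 cm³ / 2.4053 mm² = 77400 / 2.4053 = 32178.94 mm = 32.18 m.

32.18 m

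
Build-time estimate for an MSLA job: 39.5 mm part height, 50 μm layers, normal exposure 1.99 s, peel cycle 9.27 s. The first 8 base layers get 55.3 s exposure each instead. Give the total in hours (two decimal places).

Layer count = ceil(39.5 / 0.05) = 790.
Burn-in layers = 8 × (55.3 + 9.27), so 516.56 s.
Remaining layers: 782 × (1.99 + 9.27) → 8805.32 s.
Total = 516.56 + 8805.32 = 9321.88 s = 2.59 hours.

2.59 hours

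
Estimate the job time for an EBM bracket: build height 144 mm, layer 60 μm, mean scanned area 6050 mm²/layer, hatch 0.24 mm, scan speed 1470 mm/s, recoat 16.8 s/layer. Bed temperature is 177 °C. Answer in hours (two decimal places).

Layers = ⌈144/0.06⌉ = 2400.
Hatch length per layer: 6050 / 0.24 → 25208.3 mm.
Beam time per layer = 25208.3 / 1470 = 17.1485 s.
Layer cycle = 17.1485 + 16.8 = 33.9485 s.
2400 layers × 33.9485 s/layer = 81476.4 s, i.e. 22.63 hours.

22.63 hours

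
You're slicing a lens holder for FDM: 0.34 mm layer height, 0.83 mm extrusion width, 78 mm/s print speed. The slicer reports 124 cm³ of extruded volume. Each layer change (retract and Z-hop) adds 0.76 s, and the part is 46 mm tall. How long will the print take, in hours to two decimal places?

1.59 hours

Extrusion cross-section = 0.34 × 0.83, so 0.2822 mm².
Path length: 124000 mm³ / 0.2822 mm² → 439404.7 mm.
Extrusion time = 439404.7 / 78, so 5633.4 s.
Layer count = ceil(46 / 0.34) = 136.
Non-print overhead = 136 × 0.76, so 103.36 s.
Total = 5633.4 + 103.36 = 5736.76 s = 1.59 hours.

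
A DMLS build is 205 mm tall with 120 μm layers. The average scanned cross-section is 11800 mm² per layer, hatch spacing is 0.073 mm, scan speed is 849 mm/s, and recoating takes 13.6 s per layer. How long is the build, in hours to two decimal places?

Layers = ⌈205/0.12⌉ = 1709.
Scan path per layer: 11800 / 0.073 → 161643.8 mm.
Laser time per layer = 161643.8 / 849 = 190.3932 s.
Time per layer: 190.3932 + 13.6 → 203.9932 s.
Build time = 1709 × 203.9932 = 348624.3788 s = 96.84 hours.

96.84 hours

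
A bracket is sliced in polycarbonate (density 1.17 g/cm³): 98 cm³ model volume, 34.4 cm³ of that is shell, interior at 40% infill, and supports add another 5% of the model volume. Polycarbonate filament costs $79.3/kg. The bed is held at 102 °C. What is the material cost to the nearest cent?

$6.01

Interior volume = 98 − 34.4, so 63.6 cm³.
Infill volume: 0.40 × 63.6 → 25.44 cm³.
Support = 0.05 × 98 = 4.9 cm³.
Deposited volume = 34.4 + 25.44 + 4.9, so 64.74 cm³.
Mass: 64.74 × 1.17 → 75.7458 g.
At $79.3/kg: 75.7458/1000 × 79.3 = $6.01.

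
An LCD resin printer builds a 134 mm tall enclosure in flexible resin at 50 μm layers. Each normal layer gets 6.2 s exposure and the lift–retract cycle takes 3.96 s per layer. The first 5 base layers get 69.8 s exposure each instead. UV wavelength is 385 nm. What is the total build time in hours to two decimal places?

7.65 hours

Layer count = ceil(134 / 0.05) = 2680.
Burn-in layers = 5 × (69.8 + 3.96), so 368.8 s.
Normal layers = 2675 × (6.2 + 3.96) = 27178 s.
Total = 368.8 + 27178 = 27546.8 s = 7.65 hours.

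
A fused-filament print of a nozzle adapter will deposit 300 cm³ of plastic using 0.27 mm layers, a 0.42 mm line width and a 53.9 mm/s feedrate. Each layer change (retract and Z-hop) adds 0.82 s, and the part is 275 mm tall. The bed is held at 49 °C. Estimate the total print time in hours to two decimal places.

Bead cross-section: 0.27 × 0.42 → 0.1134 mm².
Toolpath length = 300 cm³ / 0.1134 mm² = 300000 / 0.1134 = 2645502.6 mm.
Extrusion time: 2645502.6 / 53.9 → 49081.7 s.
Layer count = ceil(275 / 0.27) = 1019.
Z-hop total = 1019 × 0.82, so 835.58 s.
Total = 49081.7 + 835.58 = 49917.28 s = 13.87 hours.

13.87 hours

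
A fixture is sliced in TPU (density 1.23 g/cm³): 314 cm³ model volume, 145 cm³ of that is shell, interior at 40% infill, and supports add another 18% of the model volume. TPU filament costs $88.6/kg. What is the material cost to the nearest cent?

$29.33

Infill region = 314 − 145 = 169 cm³.
Deposited infill = 0.40 × 169, so 67.6 cm³.
Support = 0.18 × 314 = 56.52 cm³.
Total extruded = 145 + 67.6 + 56.52, so 269.12 cm³.
Mass = 269.12 × 1.23, so 331.0176 g.
At $88.6/kg: 331.0176/1000 × 88.6 = $29.33.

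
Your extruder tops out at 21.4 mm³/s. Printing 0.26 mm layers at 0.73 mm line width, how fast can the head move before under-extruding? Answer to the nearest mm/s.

Bead cross-section: 0.26 × 0.73 → 0.1898 mm².
Max speed = 21.4 / 0.1898 = 112.75 ≈ 113 mm/s.

113 mm/s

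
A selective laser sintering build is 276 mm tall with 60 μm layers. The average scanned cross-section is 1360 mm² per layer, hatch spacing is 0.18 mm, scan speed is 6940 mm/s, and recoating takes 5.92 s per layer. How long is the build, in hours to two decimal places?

8.96 hours

Number of layers: 276 / 0.06 → 4600 (rounded up).
Scan path per layer = 1360 / 0.18 = 7555.6 mm.
Scan time per layer: 7555.6 / 6940 → 1.0887 s.
Layer cycle: 1.0887 + 5.92 → 7.0087 s.
Build time = 4600 × 7.0087 = 32240.02 s = 8.96 hours.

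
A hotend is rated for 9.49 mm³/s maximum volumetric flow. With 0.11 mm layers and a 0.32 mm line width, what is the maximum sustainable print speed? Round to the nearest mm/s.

270 mm/s

A = 0.11 × 0.32 = 0.0352 mm².
Max speed = 9.49 / 0.0352 = 269.60 ≈ 270 mm/s.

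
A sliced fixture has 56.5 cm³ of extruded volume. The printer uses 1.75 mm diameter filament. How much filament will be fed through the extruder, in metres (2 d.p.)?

Cross-section of 1.75 mm filament: π·(1.75/2)² = 2.4053 mm².
Length = 56.5 cm³ / 2.4053 mm² = 56500 / 2.4053 = 23489.79 mm = 23.49 m.

23.49 m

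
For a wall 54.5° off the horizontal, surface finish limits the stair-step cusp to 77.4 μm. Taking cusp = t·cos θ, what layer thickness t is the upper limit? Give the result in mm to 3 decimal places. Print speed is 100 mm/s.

t = h_c / cos θ = 0.0774 / 0.5807 = 0.133 mm.

0.133 mm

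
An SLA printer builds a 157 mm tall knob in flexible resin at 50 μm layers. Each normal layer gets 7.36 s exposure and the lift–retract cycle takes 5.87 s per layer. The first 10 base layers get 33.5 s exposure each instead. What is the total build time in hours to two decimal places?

11.61 hours

Number of layers: 157 / 0.05 → 3140 (rounded up).
Base layers = 10 × (33.5 + 5.87), so 393.7 s.
Remaining layers = 3130 × (7.36 + 5.87) = 41409.9 s.
Total = 393.7 + 41409.9 = 41803.6 s = 11.61 hours.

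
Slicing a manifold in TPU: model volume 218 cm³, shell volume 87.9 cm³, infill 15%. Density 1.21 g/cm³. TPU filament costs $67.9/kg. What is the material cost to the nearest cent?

Interior volume: 218 − 87.9 → 130.1 cm³.
Deposited infill = 0.15 × 130.1 = 19.515 cm³.
Total extruded = 87.9 + 19.515 = 107.415 cm³.
Mass = 107.415 × 1.21, so 129.97215 g.
Cost = 129.97215 g / 1000 × $67.9/kg = $8.83.

$8.83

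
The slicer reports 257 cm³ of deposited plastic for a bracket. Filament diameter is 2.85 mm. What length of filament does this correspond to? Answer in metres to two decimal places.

A = π r² = π × 1.425² = 6.3794 mm².
L = 257000 mm³ / 6.3794 mm² = 40285.92 mm, i.e. 40.29 m.

40.29 m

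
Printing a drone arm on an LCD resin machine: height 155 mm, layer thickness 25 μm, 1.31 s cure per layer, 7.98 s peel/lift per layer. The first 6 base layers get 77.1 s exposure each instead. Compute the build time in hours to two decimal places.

16.13 hours

Layer count = ceil(155 / 0.025) = 6200.
Bottom layers = 6 × (77.1 + 7.98), so 510.48 s.
Remaining layers = 6194 × (1.31 + 7.98), so 57542.26 s.
Sum: 510.48 + 57542.26 = 58052.74 s → 16.13 hours.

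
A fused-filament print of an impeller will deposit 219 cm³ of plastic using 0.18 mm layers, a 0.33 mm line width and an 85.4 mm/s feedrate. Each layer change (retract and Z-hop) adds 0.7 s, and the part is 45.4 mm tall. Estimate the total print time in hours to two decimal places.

12.04 hours

Line area = 0.18 × 0.33, so 0.0594 mm².
Total extruded path = 219000/0.0594 = 3686868.7 mm.
Extrusion time = 3686868.7 / 85.4 = 43171.8 s.
Number of layers: 45.4 / 0.18 → 253 (rounded up).
Z-hop total: 253 × 0.7 → 177.1 s.
Altogether 43171.8 + 177.1 = 43348.9 s, i.e. 12.04 hours.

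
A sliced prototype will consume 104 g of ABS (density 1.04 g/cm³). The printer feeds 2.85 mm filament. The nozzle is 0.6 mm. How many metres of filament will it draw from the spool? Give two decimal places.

15.68 m

Volume = 104 g / 1.04 g·cm⁻³ = 100 cm³ = 100000 mm³.
A = π r² = π × 1.425² = 6.3794 mm².
Length = 100000 / 6.3794 = 15675.46 mm = 15.68 m.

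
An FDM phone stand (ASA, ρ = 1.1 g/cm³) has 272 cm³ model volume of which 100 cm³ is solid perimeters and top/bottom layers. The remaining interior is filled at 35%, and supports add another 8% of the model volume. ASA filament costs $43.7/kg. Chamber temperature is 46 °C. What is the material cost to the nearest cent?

Interior volume = 272 − 100 = 172 cm³.
Infill deposited = 0.35 × 172, so 60.2 cm³.
Support = 0.08 × 272 = 21.76 cm³.
Total printed volume = 100 + 60.2 + 21.76, so 181.96 cm³.
Mass: 181.96 × 1.1 → 200.156 g.
Cost = 200.156 g / 1000 × $43.7/kg = $8.75.

$8.75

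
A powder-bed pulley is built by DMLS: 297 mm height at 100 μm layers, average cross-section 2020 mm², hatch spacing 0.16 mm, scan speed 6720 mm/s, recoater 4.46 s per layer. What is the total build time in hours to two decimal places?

Layer count = ceil(297 / 0.1) = 2970.
Per-layer scan distance = 2020 / 0.16, so 12625 mm.
Laser time per layer = 12625 / 6720, so 1.8787 s.
Per-layer time: 1.8787 + 4.46 → 6.3387 s.
Total: 2970 × 6.3387 s = 18825.939 s → 5.23 hours.

5.23 hours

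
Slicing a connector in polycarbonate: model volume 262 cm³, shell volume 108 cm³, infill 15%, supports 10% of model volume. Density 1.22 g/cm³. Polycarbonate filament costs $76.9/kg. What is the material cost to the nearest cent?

$14.76

Interior volume: 262 − 108 → 154 cm³.
Infill volume = 0.15 × 154, so 23.1 cm³.
Support = 0.10 × 262, so 26.2 cm³.
Total printed volume: 108 + 23.1 + 26.2 → 157.3 cm³.
Mass = 157.3 × 1.22, so 191.906 g.
At $76.9/kg: 191.906/1000 × 76.9 = $14.76.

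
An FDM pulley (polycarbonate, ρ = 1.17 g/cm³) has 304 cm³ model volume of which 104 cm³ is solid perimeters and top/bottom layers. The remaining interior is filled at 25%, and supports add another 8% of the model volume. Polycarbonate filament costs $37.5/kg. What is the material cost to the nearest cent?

Volume inside the shell: 304 − 104 → 200 cm³.
Deposited infill = 0.25 × 200 = 50 cm³.
Support = 0.08 × 304 = 24.32 cm³.
Total extruded = 104 + 50 + 24.32 = 178.32 cm³.
Mass = 178.32 × 1.17, so 208.6344 g.
Cost = 208.6344 g / 1000 × $37.5/kg = $7.82.

$7.82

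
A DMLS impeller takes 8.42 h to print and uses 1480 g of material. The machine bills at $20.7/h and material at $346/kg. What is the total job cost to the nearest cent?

$686.37

Machine cost: 20.7 × 8.42 → $174.294.
Material charge = 346 × 1480/1000 = $512.08.
Total = 174.294 + 512.08 = 686.374 ≈ $686.37.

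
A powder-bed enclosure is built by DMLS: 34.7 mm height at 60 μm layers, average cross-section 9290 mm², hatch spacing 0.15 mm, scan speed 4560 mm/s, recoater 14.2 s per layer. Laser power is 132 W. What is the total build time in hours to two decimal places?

4.47 hours

Layers = ⌈34.7/0.06⌉ = 579.
Per-layer scan distance = 9290 / 0.15 = 61933.3 mm.
Per-layer scan time = 61933.3 / 4560 = 13.5819 s.
Time per layer: 13.5819 + 14.2 → 27.7819 s.
579 layers × 27.7819 s/layer = 16085.7201 s, i.e. 4.47 hours.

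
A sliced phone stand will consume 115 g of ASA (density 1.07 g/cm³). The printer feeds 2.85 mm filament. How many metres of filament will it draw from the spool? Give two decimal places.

16.85 m

Volume = 115 g / 1.07 g·cm⁻³ = 107.4766 cm³ = 107476.6 mm³.
A = π r² = π × 1.425² = 6.3794 mm².
Length = 107476.6 / 6.3794 = 16847.45 mm = 16.85 m.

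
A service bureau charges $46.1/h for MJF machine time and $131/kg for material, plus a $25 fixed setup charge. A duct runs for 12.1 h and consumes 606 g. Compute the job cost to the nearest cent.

Machine-time cost = 46.1 × 12.1 = $557.81.
Feedstock cost: 131 × 606/1000 → $79.386.
Total = 557.81 + 79.386 + 25 = 662.196 ≈ $662.20.

$662.20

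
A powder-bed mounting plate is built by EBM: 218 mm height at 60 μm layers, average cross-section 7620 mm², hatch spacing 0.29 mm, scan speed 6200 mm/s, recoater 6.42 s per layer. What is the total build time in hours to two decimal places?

10.76 hours

Layers = ⌈218/0.06⌉ = 3634.
Per-layer scan distance = 7620 / 0.29, so 26275.9 mm.
Per-layer scan time = 26275.9 / 6200, so 4.238 s.
Layer cycle: 4.238 + 6.42 → 10.658 s.
Total: 3634 × 10.658 s = 38731.172 s → 10.76 hours.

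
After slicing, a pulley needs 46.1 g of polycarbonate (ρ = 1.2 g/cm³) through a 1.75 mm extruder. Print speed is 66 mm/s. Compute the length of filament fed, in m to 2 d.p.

15.97 m

Extruded volume: 46.1/1.2 = 38.4167 cm³ (38416.7 mm³).
A = π r² = π × 0.875² = 2.4053 mm².
L = V/A = 38416.7/2.4053 = 15971.69 mm → 15.97 m.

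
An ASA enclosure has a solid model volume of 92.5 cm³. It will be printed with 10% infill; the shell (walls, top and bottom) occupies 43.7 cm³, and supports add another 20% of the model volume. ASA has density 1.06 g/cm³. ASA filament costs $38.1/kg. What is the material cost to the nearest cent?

$2.71

Interior volume = 92.5 − 43.7, so 48.8 cm³.
Infill deposited = 0.10 × 48.8, so 4.88 cm³.
Support = 0.20 × 92.5, so 18.5 cm³.
Total extruded: 43.7 + 4.88 + 18.5 → 67.08 cm³.
Mass: 67.08 × 1.06 → 71.1048 g.
Cost = 71.1048 g / 1000 × $38.1/kg = $2.71.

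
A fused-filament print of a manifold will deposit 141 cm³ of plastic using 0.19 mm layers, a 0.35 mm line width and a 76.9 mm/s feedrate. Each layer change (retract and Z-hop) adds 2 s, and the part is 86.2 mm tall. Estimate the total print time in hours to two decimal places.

Line area = 0.19 × 0.35 = 0.0665 mm².
Path length: 141000 mm³ / 0.0665 mm² → 2120300.8 mm.
Print-move time = 2120300.8 / 76.9, so 27572.2 s.
Layers = ⌈86.2/0.19⌉ = 454.
Layer-change overhead = 454 × 2 = 908 s.
Altogether 27572.2 + 908 = 28480.2 s, i.e. 7.91 hours.

7.91 hours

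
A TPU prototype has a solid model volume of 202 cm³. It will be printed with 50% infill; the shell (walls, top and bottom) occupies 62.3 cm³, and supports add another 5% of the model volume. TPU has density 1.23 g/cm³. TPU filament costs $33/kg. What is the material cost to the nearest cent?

$5.77

Infill region = 202 − 62.3, so 139.7 cm³.
Deposited infill = 0.50 × 139.7 = 69.85 cm³.
Support: 0.05 × 202 → 10.1 cm³.
Deposited volume = 62.3 + 69.85 + 10.1 = 142.25 cm³.
Mass: 142.25 × 1.23 → 174.9675 g.
Cost = 174.9675 g / 1000 × $33/kg = $5.77.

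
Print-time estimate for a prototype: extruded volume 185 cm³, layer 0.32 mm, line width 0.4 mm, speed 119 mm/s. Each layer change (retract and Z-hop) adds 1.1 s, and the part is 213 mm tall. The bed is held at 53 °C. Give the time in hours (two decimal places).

Line area = 0.32 × 0.4, so 0.128 mm².
Path length: 185000 mm³ / 0.128 mm² → 1445312.5 mm.
Print-move time: 1445312.5 / 119 → 12145.5 s.
Layer count = ceil(213 / 0.32) = 666.
Z-hop total = 666 × 1.1, so 732.6 s.
Total = 12145.5 + 732.6 = 12878.1 s = 3.58 hours.

3.58 hours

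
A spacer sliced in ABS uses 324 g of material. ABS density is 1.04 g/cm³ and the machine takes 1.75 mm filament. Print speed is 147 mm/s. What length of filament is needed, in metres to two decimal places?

Extruded volume: 324/1.04 = 311.5385 cm³ (311538.5 mm³).
Filament cross-section = π × (1.75/2)² = 2.4053 mm².
Length = 311538.5 / 2.4053 = 129521.68 mm = 129.52 m.

129.52 m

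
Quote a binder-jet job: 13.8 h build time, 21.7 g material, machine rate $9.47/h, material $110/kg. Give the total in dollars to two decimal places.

Machine-time cost: 9.47 × 13.8 → $130.686.
Feedstock cost = 110 × 21.7/1000, so $2.387.
Total = 130.686 + 2.387 = 133.073 ≈ $133.07.

$133.07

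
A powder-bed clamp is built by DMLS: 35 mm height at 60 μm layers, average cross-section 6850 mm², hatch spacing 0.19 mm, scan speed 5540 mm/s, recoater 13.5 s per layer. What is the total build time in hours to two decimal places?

3.25 hours

Layers = ⌈35/0.06⌉ = 584.
Hatch length per layer = 6850 / 0.19 = 36052.6 mm.
Scan time per layer: 36052.6 / 5540 → 6.5077 s.
Layer cycle = 6.5077 + 13.5, so 20.0077 s.
584 layers × 20.0077 s/layer = 11684.4968 s, i.e. 3.25 hours.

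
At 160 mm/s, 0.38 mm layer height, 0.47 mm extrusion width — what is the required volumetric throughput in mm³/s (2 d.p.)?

28.58

Extrusion cross-section = 0.38 × 0.47 = 0.1786 mm².
Q = v·A = 160 × 0.1786 = 28.58 mm³/s.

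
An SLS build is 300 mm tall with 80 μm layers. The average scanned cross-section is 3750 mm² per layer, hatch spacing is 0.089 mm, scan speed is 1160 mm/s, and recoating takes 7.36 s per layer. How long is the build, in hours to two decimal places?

45.50 hours

Number of layers: 300 / 0.08 → 3750 (rounded up).
Scan path per layer = 3750 / 0.089, so 42134.8 mm.
Per-layer scan time = 42134.8 / 1160 = 36.3231 s.
Layer cycle: 36.3231 + 7.36 → 43.6831 s.
Total: 3750 × 43.6831 s = 163811.625 s → 45.50 hours.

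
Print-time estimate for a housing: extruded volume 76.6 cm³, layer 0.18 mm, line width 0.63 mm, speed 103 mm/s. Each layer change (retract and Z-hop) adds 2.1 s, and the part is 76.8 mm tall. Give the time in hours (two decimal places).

2.07 hours

Bead cross-section = 0.18 × 0.63, so 0.1134 mm².
Path length: 76600 mm³ / 0.1134 mm² → 675485 mm.
Extrusion time: 675485 / 103 → 6558.1 s.
Layers = ⌈76.8/0.18⌉ = 427.
Z-hop total = 427 × 2.1 = 896.7 s.
Total = 6558.1 + 896.7 = 7454.8 s = 2.07 hours.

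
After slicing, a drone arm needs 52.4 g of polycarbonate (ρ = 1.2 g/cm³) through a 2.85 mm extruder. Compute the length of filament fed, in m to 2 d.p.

6.84 m

Extruded volume: 52.4/1.2 = 43.6667 cm³ (43666.7 mm³).
Cross-section of 2.85 mm filament: π·(2.85/2)² = 6.3794 mm².
Length = 43666.7 / 6.3794 = 6844.95 mm = 6.84 m.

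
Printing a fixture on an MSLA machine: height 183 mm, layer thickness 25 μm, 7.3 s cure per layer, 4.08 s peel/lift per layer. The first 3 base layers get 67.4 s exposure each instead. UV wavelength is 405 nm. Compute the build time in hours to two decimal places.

23.19 hours

Layer count = ceil(183 / 0.025) = 7320.
Bottom layers: 3 × (67.4 + 4.08) → 214.44 s.
Remaining layers = 7317 × (7.3 + 4.08) = 83267.46 s.
Total = 214.44 + 83267.46 = 83481.9 s = 23.19 hours.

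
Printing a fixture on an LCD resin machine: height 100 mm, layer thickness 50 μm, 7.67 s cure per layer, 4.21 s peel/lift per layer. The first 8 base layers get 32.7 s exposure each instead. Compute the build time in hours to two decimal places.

Layer count = ceil(100 / 0.05) = 2000.
Burn-in layers = 8 × (32.7 + 4.21) = 295.28 s.
Regular layers = 1992 × (7.67 + 4.21) = 23664.96 s.
Total = 295.28 + 23664.96 = 23960.24 s = 6.66 hours.

6.66 hours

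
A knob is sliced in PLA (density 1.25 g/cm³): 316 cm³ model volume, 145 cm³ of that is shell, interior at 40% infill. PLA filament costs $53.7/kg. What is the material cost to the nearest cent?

$14.32

Infill region = 316 − 145 = 171 cm³.
Deposited infill: 0.40 × 171 → 68.4 cm³.
Total extruded: 145 + 68.4 → 213.4 cm³.
Mass = 213.4 × 1.25 = 266.75 g.
At $53.7/kg: 266.75/1000 × 53.7 = $14.32.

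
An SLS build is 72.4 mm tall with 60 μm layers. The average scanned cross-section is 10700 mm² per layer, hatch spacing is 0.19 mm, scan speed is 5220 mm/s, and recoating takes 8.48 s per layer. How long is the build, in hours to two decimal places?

Number of layers: 72.4 / 0.06 → 1207 (rounded up).
Scan path per layer = 10700 / 0.19 = 56315.8 mm.
Laser time per layer = 56315.8 / 5220, so 10.7885 s.
Time per layer = 10.7885 + 8.48, so 19.2685 s.
Total: 1207 × 19.2685 s = 23257.0795 s → 6.46 hours.

6.46 hours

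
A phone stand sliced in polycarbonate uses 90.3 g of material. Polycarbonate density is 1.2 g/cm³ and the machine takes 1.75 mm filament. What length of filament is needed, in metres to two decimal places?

31.29 m

Volume = 90.3 g / 1.2 g·cm⁻³ = 75.25 cm³ = 75250 mm³.
A = π r² = π × 0.875² = 2.4053 mm².
Length = 75250 / 2.4053 = 31285.08 mm = 31.29 m.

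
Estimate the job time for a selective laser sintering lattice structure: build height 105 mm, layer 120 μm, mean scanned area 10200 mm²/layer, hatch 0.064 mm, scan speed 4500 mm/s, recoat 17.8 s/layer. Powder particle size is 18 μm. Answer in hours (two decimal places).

12.93 hours

Layer count = ceil(105 / 0.12) = 875.
Hatch length per layer = 10200 / 0.064 = 159375 mm.
Scan time per layer = 159375 / 4500 = 35.4167 s.
Time per layer = 35.4167 + 17.8 = 53.2167 s.
875 layers × 53.2167 s/layer = 46564.6125 s, i.e. 12.93 hours.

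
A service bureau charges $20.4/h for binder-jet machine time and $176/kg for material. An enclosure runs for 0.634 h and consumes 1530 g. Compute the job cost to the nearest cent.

$282.21

Machine cost = 20.4 × 0.634 = $12.9336.
Feedstock cost: 176 × 1530/1000 → $269.28.
Job cost: 12.9336 + 269.28 = 282.2136 ≈ $282.21.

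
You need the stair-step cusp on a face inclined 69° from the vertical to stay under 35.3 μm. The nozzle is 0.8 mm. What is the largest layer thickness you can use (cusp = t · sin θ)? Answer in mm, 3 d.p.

0.038 mm

sin(69°) = 0.9336; t_max = 0.0353/0.9336 = 0.038 mm.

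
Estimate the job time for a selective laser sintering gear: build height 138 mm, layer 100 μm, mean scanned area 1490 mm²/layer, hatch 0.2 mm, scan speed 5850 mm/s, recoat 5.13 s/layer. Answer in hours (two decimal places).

Layers = ⌈138/0.1⌉ = 1380.
Per-layer scan distance = 1490 / 0.2 = 7450 mm.
Scan time per layer = 7450 / 5850 = 1.2735 s.
Time per layer = 1.2735 + 5.13, so 6.4035 s.
Build time = 1380 × 6.4035 = 8836.83 s = 2.45 hours.

2.45 hours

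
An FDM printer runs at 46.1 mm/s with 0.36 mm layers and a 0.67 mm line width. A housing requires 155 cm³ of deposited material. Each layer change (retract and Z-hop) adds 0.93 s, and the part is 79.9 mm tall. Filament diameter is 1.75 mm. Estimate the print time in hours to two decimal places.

3.93 hours

Extrusion cross-section = 0.36 × 0.67, so 0.2412 mm².
Total extruded path = 155000/0.2412 = 642620.2 mm.
Time extruding = 642620.2 / 46.1 = 13939.7 s.
Number of layers: 79.9 / 0.36 → 222 (rounded up).
Layer-change overhead = 222 × 0.93 = 206.46 s.
Total = 13939.7 + 206.46 = 14146.16 s = 3.93 hours.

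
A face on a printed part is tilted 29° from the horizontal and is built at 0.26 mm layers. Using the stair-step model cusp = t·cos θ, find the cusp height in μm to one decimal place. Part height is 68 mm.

Cusp = layer height × cos(29°) = 0.26 × 0.8746 = 0.227396 mm = 227.4 μm.

227.4 μm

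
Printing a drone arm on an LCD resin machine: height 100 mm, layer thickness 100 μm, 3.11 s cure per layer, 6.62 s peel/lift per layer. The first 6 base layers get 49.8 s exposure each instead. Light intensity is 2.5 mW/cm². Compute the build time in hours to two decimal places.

Layers = ⌈100/0.1⌉ = 1000.
Base layers = 6 × (49.8 + 6.62) = 338.52 s.
Regular layers = 994 × (3.11 + 6.62) = 9671.62 s.
Sum: 338.52 + 9671.62 = 10010.14 s → 2.78 hours.

2.78 hours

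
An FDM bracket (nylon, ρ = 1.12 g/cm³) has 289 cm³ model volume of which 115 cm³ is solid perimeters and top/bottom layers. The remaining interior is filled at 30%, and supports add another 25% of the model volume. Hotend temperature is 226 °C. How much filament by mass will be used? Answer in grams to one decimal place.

268.2 g

Interior volume = 289 − 115 = 174 cm³.
Infill deposited = 0.30 × 174 = 52.2 cm³.
Support: 0.25 × 289 → 72.25 cm³.
Total extruded = 115 + 52.2 + 72.25, so 239.45 cm³.
Mass: 239.45 × 1.12 → 268.184 g.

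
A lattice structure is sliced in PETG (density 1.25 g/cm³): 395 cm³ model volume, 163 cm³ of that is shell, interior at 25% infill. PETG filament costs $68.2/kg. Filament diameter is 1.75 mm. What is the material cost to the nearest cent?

Volume inside the shell = 395 − 163 = 232 cm³.
Infill deposited: 0.25 × 232 → 58 cm³.
Total printed volume = 163 + 58, so 221 cm³.
Mass: 221 × 1.25 → 276.25 g.
Cost = 276.25 g / 1000 × $68.2/kg = $18.84.

$18.84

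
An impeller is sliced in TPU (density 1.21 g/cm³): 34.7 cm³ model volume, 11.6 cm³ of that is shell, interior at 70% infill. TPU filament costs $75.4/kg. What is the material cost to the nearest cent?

$2.53

Volume inside the shell = 34.7 − 11.6, so 23.1 cm³.
Deposited infill = 0.70 × 23.1 = 16.17 cm³.
Total extruded = 11.6 + 16.17, so 27.77 cm³.
Mass: 27.77 × 1.21 → 33.6017 g.
Cost = 33.6017 g / 1000 × $75.4/kg = $2.53.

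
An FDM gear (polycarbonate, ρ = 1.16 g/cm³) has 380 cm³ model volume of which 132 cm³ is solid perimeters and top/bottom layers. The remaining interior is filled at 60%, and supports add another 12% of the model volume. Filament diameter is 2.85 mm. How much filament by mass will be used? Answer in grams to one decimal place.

Interior volume = 380 − 132 = 248 cm³.
Infill volume = 0.60 × 248, so 148.8 cm³.
Support = 0.12 × 380 = 45.6 cm³.
Total extruded: 132 + 148.8 + 45.6 → 326.4 cm³.
Mass = 326.4 × 1.16 = 378.624 g.

378.6 g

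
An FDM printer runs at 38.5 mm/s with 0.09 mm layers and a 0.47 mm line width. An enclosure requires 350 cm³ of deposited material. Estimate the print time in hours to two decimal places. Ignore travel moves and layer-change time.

Line area = 0.09 × 0.47, so 0.0423 mm².
Path length: 350000 mm³ / 0.0423 mm² → 8274231.7 mm.
Extrusion time = 8274231.7 / 38.5 = 214915.1 s.
Converting: 214915.1 s = 59.70 hours.

59.70 hours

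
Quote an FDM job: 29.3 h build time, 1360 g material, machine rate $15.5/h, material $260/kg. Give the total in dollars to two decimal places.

$807.75

Machine cost = 15.5 × 29.3 = $454.15.
Material charge: 260 × 1360/1000 → $353.60.
Job cost: 454.15 + 353.60 = $807.75.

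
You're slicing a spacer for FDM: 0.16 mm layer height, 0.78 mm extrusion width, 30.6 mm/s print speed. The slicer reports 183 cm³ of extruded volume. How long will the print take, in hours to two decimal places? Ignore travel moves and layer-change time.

Extrusion cross-section: 0.16 × 0.78 → 0.1248 mm².
Path length: 183000 mm³ / 0.1248 mm² → 1466346.2 mm.
Print-move time = 1466346.2 / 30.6, so 47919.8 s.
That's 47919.8 s → 13.31 hours.

13.31 hours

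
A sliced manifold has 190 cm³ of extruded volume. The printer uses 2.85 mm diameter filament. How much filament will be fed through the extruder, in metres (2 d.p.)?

A = π r² = π × 1.425² = 6.3794 mm².
Length = 190 cm³ / 6.3794 mm² = 190000 / 6.3794 = 29783.37 mm = 29.78 m.

29.78 m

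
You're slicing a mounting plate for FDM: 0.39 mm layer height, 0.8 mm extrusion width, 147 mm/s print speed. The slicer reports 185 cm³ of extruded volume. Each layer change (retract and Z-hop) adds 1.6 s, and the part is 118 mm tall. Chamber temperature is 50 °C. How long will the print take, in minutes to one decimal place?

Bead cross-section = 0.39 × 0.8 = 0.312 mm².
Toolpath length = 185 cm³ / 0.312 mm² = 185000 / 0.312 = 592948.7 mm.
Extrusion time = 592948.7 / 147 = 4033.7 s.
Number of layers: 118 / 0.39 → 303 (rounded up).
Layer-change overhead = 303 × 1.6, so 484.8 s.
Altogether 4033.7 + 484.8 = 4518.5 s, i.e. 75.3 minutes.

75.3 minutes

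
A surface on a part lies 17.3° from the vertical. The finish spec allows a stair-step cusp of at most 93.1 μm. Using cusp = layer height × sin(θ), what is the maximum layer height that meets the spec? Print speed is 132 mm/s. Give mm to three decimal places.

0.313 mm

t = h_c / sin θ = 0.0931 / 0.2974 = 0.313 mm.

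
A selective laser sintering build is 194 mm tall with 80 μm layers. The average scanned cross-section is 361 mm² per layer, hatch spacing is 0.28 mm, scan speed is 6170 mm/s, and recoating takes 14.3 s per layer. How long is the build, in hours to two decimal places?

9.77 hours

Layers = ⌈194/0.08⌉ = 2425.
Per-layer scan distance: 361 / 0.28 → 1289.3 mm.
Laser time per layer: 1289.3 / 6170 → 0.209 s.
Per-layer time = 0.209 + 14.3, so 14.509 s.
Total: 2425 × 14.509 s = 35184.325 s → 9.77 hours.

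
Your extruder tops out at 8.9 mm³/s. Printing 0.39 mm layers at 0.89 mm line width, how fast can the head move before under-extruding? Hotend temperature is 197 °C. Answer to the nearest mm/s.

26 mm/s

Extrusion cross-section = 0.39 × 0.89, so 0.3471 mm².
Max speed = 8.9 / 0.3471 = 25.64 ≈ 26 mm/s.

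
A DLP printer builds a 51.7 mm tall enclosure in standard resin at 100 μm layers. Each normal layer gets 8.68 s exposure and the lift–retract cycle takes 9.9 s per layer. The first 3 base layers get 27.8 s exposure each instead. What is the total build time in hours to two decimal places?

2.68 hours

Number of layers: 51.7 / 0.1 → 517 (rounded up).
Bottom layers: 3 × (27.8 + 9.9) → 113.1 s.
Regular layers: 514 × (8.68 + 9.9) → 9550.12 s.
Total = 113.1 + 9550.12 = 9663.22 s = 2.68 hours.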